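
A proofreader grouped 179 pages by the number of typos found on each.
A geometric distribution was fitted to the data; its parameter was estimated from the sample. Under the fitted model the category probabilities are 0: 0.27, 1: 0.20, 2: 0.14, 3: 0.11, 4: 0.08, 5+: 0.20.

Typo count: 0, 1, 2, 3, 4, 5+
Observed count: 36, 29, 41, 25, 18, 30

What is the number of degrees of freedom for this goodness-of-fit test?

4

There are k = 6 categories and 1 parameter estimated from the data, so df = 6 − 1 − 1 = 4.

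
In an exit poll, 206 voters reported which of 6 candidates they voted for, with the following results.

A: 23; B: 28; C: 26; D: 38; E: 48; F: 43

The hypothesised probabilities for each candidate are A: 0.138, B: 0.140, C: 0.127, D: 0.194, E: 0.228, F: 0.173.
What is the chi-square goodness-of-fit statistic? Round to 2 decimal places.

Expected counts E_i = n·p_i: 206×0.138 = 28.428, 206×0.140 = 28.84, 206×0.127 = 26.162, 206×0.194 = 39.964, 206×0.228 = 46.968, 206×0.173 = 35.638.
cat         O        E   (O−E)²/E
A          23   28.428      1.036
B          28    28.84      0.024
C          26   26.162      0.001
D          38   39.964      0.097
E          48   46.968      0.023
F          43   35.638      1.521
Sum = 2.70

2.70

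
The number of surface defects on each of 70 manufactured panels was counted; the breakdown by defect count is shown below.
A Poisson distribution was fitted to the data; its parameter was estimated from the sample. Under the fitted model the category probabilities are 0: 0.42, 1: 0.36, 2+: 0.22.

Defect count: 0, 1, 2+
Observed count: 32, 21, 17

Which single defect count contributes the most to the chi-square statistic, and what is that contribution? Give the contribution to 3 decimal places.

1, 0.700

Expected counts E_i = n·p_i: 70×0.42 = 29.4, 70×0.36 = 25.2, 70×0.22 = 15.4.
cat         O        E   (O−E)²/E
0          32     29.4     0.2299
1          21     25.2     0.7000
2+         17     15.4     0.1662
The largest term is for 1: 0.700.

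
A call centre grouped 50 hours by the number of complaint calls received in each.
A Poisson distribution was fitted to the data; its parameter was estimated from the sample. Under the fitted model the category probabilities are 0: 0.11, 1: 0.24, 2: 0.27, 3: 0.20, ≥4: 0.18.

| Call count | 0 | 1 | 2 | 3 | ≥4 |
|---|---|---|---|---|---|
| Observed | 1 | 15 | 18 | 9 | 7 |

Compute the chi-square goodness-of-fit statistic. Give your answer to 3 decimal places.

Expected counts E_i = n·p_i: 50×0.11 = 5.5, 50×0.24 = 12, 50×0.27 = 13.5, 50×0.20 = 10, 50×0.18 = 9.
χ² = (1−5.5)²/5.5 + (15−12)²/12 + (18−13.5)²/13.5 + (9−10)²/10 + (7−9)²/9
   = 3.6818 + 0.7500 + 1.5000 + 0.1000 + 0.4444
Sum = 6.476

6.476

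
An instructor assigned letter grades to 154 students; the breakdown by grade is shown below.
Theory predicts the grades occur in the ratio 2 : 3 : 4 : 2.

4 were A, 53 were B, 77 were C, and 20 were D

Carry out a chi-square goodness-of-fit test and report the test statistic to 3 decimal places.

33.613

Ratio total = 11. Expected counts: 154×2/11 = 28, 154×3/11 = 42, 154×4/11 = 56, 154×2/11 = 28.
cat         O        E   (O−E)²/E
A           4       28    20.5714
B          53       42     2.8810
C          77       56     7.8750
D          20       28     2.2857
Sum = 33.613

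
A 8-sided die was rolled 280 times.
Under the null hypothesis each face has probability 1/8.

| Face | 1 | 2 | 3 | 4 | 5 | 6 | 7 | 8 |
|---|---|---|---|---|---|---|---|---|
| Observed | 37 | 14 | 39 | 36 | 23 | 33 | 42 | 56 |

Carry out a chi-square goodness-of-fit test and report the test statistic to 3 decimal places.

31.429

Expected count for each of the 8 categories: 280/8 = 35.
cat         O        E   (O−E)²/E
1          37       35     0.1143
2          14       35    12.6000
3          39       35     0.4571
4          36       35     0.0286
5          23       35     4.1143
6          33       35     0.1143
7          42       35     1.4000
8          56       35    12.6000
Sum = 31.429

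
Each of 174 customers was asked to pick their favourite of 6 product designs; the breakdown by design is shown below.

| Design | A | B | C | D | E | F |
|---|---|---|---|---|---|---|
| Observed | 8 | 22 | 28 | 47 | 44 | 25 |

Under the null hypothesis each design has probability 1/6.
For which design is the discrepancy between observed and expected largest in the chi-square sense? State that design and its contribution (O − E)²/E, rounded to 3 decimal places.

A, 15.207

Under H₀ each category has probability 1/6, so each expected count is 174/6 = 29.
χ² = (8−29)²/29 + (22−29)²/29 + (28−29)²/29 + (47−29)²/29 + (44−29)²/29 + (25−29)²/29
   = 15.2069 + 1.6897 + 0.0345 + 11.1724 + 7.7586 + 0.5517
The largest term is for A: 15.207.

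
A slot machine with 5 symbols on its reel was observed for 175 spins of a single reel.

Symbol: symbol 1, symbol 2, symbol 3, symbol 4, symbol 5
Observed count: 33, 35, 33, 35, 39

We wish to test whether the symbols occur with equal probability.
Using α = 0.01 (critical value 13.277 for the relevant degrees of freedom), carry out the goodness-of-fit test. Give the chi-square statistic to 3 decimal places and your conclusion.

0.686; do not reject

Under H₀ each category has probability 1/5, so each expected count is 175/5 = 35.
χ² = (33−35)²/35 + (35−35)²/35 + (33−35)²/35 + (35−35)²/35 + (39−35)²/35
   = 0.1143 + 0.0000 + 0.1143 + 0.0000 + 0.4571
Sum = 0.686
df = 4. Since 0.686 < 13.277, we do not reject H₀.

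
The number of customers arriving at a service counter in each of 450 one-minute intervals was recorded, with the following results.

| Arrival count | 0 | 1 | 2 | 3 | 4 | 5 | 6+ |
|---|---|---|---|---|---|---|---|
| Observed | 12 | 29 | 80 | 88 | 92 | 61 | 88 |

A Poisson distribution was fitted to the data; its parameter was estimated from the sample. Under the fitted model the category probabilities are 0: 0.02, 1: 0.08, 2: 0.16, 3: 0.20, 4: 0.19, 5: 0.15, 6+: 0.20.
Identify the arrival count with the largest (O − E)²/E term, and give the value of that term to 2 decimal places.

1, 1.36

Expected counts E_i = n·p_i: 450×0.02 = 9, 450×0.08 = 36, 450×0.16 = 72, 450×0.20 = 90, 450×0.19 = 85.5, 450×0.15 = 67.5, 450×0.20 = 90.
cat         O        E   (O−E)²/E
0          12        9      1.000
1          29       36      1.361
2          80       72      0.889
3          88       90      0.044
4          92     85.5      0.494
5          61     67.5      0.626
6+         88       90      0.044
The largest term is for 1: 1.36.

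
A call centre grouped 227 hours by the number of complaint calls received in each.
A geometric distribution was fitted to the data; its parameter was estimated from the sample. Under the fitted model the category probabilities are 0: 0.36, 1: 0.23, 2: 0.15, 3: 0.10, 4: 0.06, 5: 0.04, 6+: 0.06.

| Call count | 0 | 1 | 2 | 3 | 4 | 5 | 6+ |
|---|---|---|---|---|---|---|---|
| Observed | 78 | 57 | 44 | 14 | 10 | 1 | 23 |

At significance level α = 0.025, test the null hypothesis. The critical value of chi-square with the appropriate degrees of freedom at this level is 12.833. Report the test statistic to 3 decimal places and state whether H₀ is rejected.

21.463; reject

Expected counts E_i = n·p_i: 227×0.36 = 81.72, 227×0.23 = 52.21, 227×0.15 = 34.05, 227×0.10 = 22.7, 227×0.06 = 13.62, 227×0.04 = 9.08, 227×0.06 = 13.62.
cat         O        E   (O−E)²/E
0          78    81.72     0.1693
1          57    52.21     0.4395
2          44    34.05     2.9076
3          14     22.7     3.3344
4          10    13.62     0.9621
5           1     9.08     7.1901
6+         23    13.62     6.4599
Sum = 21.463
df = 5. Since 21.463 > 12.833, we reject H₀.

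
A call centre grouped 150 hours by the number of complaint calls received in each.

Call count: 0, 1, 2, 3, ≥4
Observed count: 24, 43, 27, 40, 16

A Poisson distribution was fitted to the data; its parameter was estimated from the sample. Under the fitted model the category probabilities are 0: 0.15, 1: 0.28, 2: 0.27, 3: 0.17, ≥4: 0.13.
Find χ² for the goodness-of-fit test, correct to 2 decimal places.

Expected counts E_i = n·p_i: 150×0.15 = 22.5, 150×0.28 = 42, 150×0.27 = 40.5, 150×0.17 = 25.5, 150×0.13 = 19.5.
0: (24 − 22.5)²/22.5 = 2.25/22.5 = 0.100
1: (43 − 42)²/42 = 1/42 = 0.024
2: (27 − 40.5)²/40.5 = 182.25/40.5 = 4.500
3: (40 − 25.5)²/25.5 = 210.25/25.5 = 8.245
≥4: (16 − 19.5)²/19.5 = 12.25/19.5 = 0.628
Sum = 13.50

13.50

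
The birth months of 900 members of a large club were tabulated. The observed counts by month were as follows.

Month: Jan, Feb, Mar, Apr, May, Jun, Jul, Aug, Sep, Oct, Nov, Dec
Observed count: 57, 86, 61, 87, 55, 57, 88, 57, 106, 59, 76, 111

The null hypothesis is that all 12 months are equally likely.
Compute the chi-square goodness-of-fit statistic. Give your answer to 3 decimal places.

60.213

Under H₀ each category has probability 1/12, so each expected count is 900/12 = 75.
Jan: (57 − 75)²/75 = 324/75 = 4.3200
Feb: (86 − 75)²/75 = 121/75 = 1.6133
Mar: (61 − 75)²/75 = 196/75 = 2.6133
Apr: (87 − 75)²/75 = 144/75 = 1.9200
May: (55 − 75)²/75 = 400/75 = 5.3333
Jun: (57 − 75)²/75 = 324/75 = 4.3200
Jul: (88 − 75)²/75 = 169/75 = 2.2533
Aug: (57 − 75)²/75 = 324/75 = 4.3200
Sep: (106 − 75)²/75 = 961/75 = 12.8133
Oct: (59 − 75)²/75 = 256/75 = 3.4133
Nov: (76 − 75)²/75 = 1/75 = 0.0133
Dec: (111 − 75)²/75 = 1296/75 = 17.2800
Sum = 60.213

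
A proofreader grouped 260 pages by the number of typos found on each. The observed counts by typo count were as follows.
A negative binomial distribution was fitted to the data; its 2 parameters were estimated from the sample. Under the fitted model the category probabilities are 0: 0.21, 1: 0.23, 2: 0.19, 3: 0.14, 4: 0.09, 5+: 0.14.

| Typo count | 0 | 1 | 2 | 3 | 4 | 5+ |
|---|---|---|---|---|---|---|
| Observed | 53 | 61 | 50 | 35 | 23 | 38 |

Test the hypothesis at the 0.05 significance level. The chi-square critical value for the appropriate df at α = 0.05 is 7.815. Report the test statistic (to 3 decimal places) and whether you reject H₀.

Expected counts E_i = n·p_i: 260×0.21 = 54.6, 260×0.23 = 59.8, 260×0.19 = 49.4, 260×0.14 = 36.4, 260×0.09 = 23.4, 260×0.14 = 36.4.
0: (53 − 54.6)²/54.6 = 2.56/54.6 = 0.0469
1: (61 − 59.8)²/59.8 = 1.44/59.8 = 0.0241
2: (50 − 49.4)²/49.4 = 0.36/49.4 = 0.0073
3: (35 − 36.4)²/36.4 = 1.96/36.4 = 0.0538
4: (23 − 23.4)²/23.4 = 0.16/23.4 = 0.0068
5+: (38 − 36.4)²/36.4 = 2.56/36.4 = 0.0703
Sum = 0.209
df = 3. Since 0.209 < 7.815, we do not reject H₀.

0.209; do not reject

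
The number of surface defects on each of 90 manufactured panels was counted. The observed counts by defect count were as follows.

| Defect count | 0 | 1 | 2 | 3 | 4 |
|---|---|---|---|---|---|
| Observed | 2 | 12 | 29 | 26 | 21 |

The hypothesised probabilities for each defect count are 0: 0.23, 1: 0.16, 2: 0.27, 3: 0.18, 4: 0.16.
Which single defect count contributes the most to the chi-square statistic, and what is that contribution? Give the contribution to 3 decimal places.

Expected counts E_i = n·p_i: 90×0.23 = 20.7, 90×0.16 = 14.4, 90×0.27 = 24.3, 90×0.18 = 16.2, 90×0.16 = 14.4.
χ² = (2−20.7)²/20.7 + (12−14.4)²/14.4 + (29−24.3)²/24.3 + (26−16.2)²/16.2 + (21−14.4)²/14.4
   = 16.8932 + 0.4000 + 0.9091 + 5.9284 + 3.0250
The largest term is for 0: 16.893.

0, 16.893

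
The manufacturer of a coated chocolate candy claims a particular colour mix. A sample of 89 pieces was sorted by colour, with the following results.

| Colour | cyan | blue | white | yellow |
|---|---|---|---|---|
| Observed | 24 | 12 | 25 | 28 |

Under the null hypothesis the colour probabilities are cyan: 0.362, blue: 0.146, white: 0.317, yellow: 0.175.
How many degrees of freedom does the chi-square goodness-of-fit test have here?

There are k = 4 categories and no parameters were estimated from the data, so df = 4 − 1 = 3.

3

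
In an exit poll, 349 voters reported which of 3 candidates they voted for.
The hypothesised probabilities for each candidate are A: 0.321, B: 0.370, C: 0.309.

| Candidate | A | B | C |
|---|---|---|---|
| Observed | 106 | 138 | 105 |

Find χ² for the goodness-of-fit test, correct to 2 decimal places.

1.01

Expected counts E_i = n·p_i: 349×0.321 = 112.029, 349×0.370 = 129.13, 349×0.309 = 107.841.
A: (106 − 112.029)²/112.029 = 36.348841/112.029 = 0.324
B: (138 − 129.13)²/129.13 = 78.6769/129.13 = 0.609
C: (105 − 107.841)²/107.841 = 8.071281/107.841 = 0.075
Sum = 1.01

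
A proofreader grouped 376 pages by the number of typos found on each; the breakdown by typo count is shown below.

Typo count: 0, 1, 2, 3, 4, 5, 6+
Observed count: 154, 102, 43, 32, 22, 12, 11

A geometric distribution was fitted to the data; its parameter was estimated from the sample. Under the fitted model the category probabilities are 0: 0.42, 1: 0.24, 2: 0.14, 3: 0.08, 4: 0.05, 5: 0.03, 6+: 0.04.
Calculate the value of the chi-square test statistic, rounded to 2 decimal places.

5.19

Expected counts E_i = n·p_i: 376×0.42 = 157.92, 376×0.24 = 90.24, 376×0.14 = 52.64, 376×0.08 = 30.08, 376×0.05 = 18.8, 376×0.03 = 11.28, 376×0.04 = 15.04.
χ² = (154−157.92)²/157.92 + (102−90.24)²/90.24 + (43−52.64)²/52.64 + (32−30.08)²/30.08 + (22−18.8)²/18.8 + (12−11.28)²/11.28 + (11−15.04)²/15.04
   = 0.097 + 1.533 + 1.765 + 0.123 + 0.545 + 0.046 + 1.085
Sum = 5.19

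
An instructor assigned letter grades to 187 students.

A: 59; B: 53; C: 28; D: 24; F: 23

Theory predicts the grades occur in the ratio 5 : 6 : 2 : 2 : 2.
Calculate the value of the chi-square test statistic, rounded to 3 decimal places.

4.715

Ratio total = 17. Expected counts: 187×5/17 = 55, 187×6/17 = 66, 187×2/17 = 22, 187×2/17 = 22, 187×2/17 = 22.
cat         O        E   (O−E)²/E
A          59       55     0.2909
B          53       66     2.5606
C          28       22     1.6364
D          24       22     0.1818
F          23       22     0.0455
Sum = 4.715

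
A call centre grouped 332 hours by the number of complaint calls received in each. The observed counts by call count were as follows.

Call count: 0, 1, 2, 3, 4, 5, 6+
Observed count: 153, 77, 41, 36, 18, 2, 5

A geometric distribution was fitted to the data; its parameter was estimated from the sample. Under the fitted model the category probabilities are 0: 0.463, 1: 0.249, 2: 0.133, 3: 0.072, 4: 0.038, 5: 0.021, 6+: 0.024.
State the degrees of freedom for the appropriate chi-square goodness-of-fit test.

5

There are k = 7 categories and 1 parameter estimated from the data, so df = 7 − 1 − 1 = 5.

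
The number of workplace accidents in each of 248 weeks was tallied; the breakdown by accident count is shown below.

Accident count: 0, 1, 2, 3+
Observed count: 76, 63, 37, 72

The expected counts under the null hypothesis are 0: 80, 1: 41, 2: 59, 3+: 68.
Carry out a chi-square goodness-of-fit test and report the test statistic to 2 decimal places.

0: (76 − 80)²/80 = 16/80 = 0.200
1: (63 − 41)²/41 = 484/41 = 11.805
2: (37 − 59)²/59 = 484/59 = 8.203
3+: (72 − 68)²/68 = 16/68 = 0.235
Sum = 20.44

20.44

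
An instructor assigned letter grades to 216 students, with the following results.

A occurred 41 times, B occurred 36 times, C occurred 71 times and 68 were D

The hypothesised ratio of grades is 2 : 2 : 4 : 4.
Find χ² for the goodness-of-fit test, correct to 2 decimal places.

Ratio total = 12. Expected counts: 216×2/12 = 36, 216×2/12 = 36, 216×4/12 = 72, 216×4/12 = 72.
A: (41 − 36)²/36 = 25/36 = 0.694
B: (36 − 36)²/36 = 0/36 = 0.000
C: (71 − 72)²/72 = 1/72 = 0.014
D: (68 − 72)²/72 = 16/72 = 0.222
Sum = 0.93

0.93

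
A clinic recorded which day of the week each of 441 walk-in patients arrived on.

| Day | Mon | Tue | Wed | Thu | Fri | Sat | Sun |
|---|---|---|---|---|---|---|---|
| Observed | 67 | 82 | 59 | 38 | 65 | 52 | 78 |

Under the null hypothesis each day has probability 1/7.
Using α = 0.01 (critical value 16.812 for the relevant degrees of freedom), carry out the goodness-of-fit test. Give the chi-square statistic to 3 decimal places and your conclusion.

21.714; reject

Expected count for each of the 7 categories: 441/7 = 63.
Mon: (67 − 63)²/63 = 16/63 = 0.2540
Tue: (82 − 63)²/63 = 361/63 = 5.7302
Wed: (59 − 63)²/63 = 16/63 = 0.2540
Thu: (38 − 63)²/63 = 625/63 = 9.9206
Fri: (65 − 63)²/63 = 4/63 = 0.0635
Sat: (52 − 63)²/63 = 121/63 = 1.9206
Sun: (78 − 63)²/63 = 225/63 = 3.5714
Sum = 21.714
df = 6. Since 21.714 > 16.812, we reject H₀.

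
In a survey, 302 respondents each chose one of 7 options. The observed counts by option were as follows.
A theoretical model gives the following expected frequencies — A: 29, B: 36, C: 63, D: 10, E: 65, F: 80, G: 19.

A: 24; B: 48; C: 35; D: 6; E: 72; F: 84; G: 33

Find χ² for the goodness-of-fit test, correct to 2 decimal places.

30.18

χ² = (24−29)²/29 + (48−36)²/36 + (35−63)²/63 + (6−10)²/10 + (72−65)²/65 + (84−80)²/80 + (33−19)²/19
   = 0.862 + 4.000 + 12.444 + 1.600 + 0.754 + 0.200 + 10.316
Sum = 30.18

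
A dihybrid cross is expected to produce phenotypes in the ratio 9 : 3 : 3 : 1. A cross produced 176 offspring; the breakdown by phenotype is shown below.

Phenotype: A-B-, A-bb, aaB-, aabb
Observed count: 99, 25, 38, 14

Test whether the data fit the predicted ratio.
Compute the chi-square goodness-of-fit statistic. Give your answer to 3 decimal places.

3.515

Ratio total = 16. Expected counts: 176×9/16 = 99, 176×3/16 = 33, 176×3/16 = 33, 176×1/16 = 11.
cat         O        E   (O−E)²/E
A-B-       99       99     0.0000
A-bb       25       33     1.9394
aaB-       38       33     0.7576
aabb       14       11     0.8182
Sum = 3.515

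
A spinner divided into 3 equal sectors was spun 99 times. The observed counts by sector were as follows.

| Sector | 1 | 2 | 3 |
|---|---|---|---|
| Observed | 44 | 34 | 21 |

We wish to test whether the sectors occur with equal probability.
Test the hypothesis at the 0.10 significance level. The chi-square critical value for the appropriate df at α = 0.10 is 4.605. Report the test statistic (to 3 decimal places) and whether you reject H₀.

8.061; reject

Expected count for each of the 3 categories: 99/3 = 33.
cat         O        E   (O−E)²/E
1          44       33     3.6667
2          34       33     0.0303
3          21       33     4.3636
Sum = 8.061
df = 2. Since 8.061 > 4.605, we reject H₀.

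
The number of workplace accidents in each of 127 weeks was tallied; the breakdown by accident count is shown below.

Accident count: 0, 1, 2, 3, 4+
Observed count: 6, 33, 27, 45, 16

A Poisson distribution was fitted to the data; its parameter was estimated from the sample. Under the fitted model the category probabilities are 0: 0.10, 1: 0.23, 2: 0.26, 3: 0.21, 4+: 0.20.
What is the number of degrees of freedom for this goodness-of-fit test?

There are k = 5 categories and 1 parameter estimated from the data, so df = 5 − 1 − 1 = 3.

3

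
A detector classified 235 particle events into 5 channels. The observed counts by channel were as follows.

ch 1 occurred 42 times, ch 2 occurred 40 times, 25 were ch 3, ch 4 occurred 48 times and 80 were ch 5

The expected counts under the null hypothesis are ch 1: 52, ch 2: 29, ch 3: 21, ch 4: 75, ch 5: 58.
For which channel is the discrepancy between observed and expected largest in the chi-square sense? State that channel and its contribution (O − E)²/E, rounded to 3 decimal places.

cat         O        E   (O−E)²/E
ch 1       42       52     1.9231
ch 2       40       29     4.1724
ch 3       25       21     0.7619
ch 4       48       75     9.7200
ch 5       80       58     8.3448
The largest term is for ch 4: 9.720.

ch 4, 9.720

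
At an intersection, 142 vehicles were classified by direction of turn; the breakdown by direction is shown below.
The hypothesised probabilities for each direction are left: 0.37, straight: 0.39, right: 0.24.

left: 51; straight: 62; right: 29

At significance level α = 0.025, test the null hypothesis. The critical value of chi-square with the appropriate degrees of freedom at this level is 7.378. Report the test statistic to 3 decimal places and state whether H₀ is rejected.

1.594; do not reject

Expected counts E_i = n·p_i: 142×0.37 = 52.54, 142×0.39 = 55.38, 142×0.24 = 34.08.
left: (51 − 52.54)²/52.54 = 2.3716/52.54 = 0.0451
straight: (62 − 55.38)²/55.38 = 43.8244/55.38 = 0.7913
right: (29 − 34.08)²/34.08 = 25.8064/34.08 = 0.7572
Sum = 1.594
df = 2. Since 1.594 < 7.378, we do not reject H₀.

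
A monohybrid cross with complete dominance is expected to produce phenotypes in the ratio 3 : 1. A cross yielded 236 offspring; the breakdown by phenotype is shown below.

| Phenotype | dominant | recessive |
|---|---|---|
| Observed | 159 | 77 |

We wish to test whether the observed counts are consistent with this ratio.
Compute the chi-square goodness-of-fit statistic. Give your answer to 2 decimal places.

Ratio total = 4. Expected counts: 236×3/4 = 177, 236×1/4 = 59.
χ² = (159−177)²/177 + (77−59)²/59
   = 1.831 + 5.492
Sum = 7.32

7.32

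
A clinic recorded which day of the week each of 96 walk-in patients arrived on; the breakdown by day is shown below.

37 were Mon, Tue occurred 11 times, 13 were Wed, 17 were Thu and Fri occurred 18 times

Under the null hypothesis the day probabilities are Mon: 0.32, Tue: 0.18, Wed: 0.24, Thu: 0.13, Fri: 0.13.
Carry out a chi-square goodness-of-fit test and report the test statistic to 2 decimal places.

Expected counts E_i = n·p_i: 96×0.32 = 30.72, 96×0.18 = 17.28, 96×0.24 = 23.04, 96×0.13 = 12.48, 96×0.13 = 12.48.
χ² = (37−30.72)²/30.72 + (11−17.28)²/17.28 + (13−23.04)²/23.04 + (17−12.48)²/12.48 + (18−12.48)²/12.48
   = 1.284 + 2.282 + 4.375 + 1.637 + 2.442
Sum = 12.02

12.02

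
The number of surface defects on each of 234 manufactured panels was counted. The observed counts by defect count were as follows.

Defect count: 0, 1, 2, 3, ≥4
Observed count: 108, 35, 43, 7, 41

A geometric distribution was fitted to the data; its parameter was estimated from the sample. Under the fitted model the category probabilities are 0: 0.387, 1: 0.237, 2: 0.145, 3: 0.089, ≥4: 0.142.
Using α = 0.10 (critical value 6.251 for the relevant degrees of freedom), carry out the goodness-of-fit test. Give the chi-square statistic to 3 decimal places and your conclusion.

Expected counts E_i = n·p_i: 234×0.387 = 90.558, 234×0.237 = 55.458, 234×0.145 = 33.93, 234×0.089 = 20.826, 234×0.142 = 33.228.
χ² = (108−90.558)²/90.558 + (35−55.458)²/55.458 + (43−33.93)²/33.93 + (7−20.826)²/20.826 + (41−33.228)²/33.228
   = 3.3594 + 7.5468 + 2.4245 + 9.1788 + 1.8179
Sum = 24.327
df = 3. Since 24.327 > 6.251, we reject H₀.

24.327; reject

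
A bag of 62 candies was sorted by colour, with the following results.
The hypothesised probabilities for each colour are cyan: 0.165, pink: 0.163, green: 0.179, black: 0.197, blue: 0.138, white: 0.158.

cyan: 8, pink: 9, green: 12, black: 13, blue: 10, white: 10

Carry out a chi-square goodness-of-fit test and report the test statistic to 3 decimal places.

Expected counts E_i = n·p_i: 62×0.165 = 10.23, 62×0.163 = 10.106, 62×0.179 = 11.098, 62×0.197 = 12.214, 62×0.138 = 8.556, 62×0.158 = 9.796.
cyan: (8 − 10.23)²/10.23 = 4.9729/10.23 = 0.4861
pink: (9 − 10.106)²/10.106 = 1.223236/10.106 = 0.1210
green: (12 − 11.098)²/11.098 = 0.813604/11.098 = 0.0733
black: (13 − 12.214)²/12.214 = 0.617796/12.214 = 0.0506
blue: (10 − 8.556)²/8.556 = 2.085136/8.556 = 0.2437
white: (10 − 9.796)²/9.796 = 0.041616/9.796 = 0.0042
Sum = 0.979

0.979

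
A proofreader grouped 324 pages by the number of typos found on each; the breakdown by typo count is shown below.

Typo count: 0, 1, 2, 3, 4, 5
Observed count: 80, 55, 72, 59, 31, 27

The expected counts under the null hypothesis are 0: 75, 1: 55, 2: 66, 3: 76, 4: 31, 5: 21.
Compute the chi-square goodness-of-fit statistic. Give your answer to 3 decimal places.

6.396

0: (80 − 75)²/75 = 25/75 = 0.3333
1: (55 − 55)²/55 = 0/55 = 0.0000
2: (72 − 66)²/66 = 36/66 = 0.5455
3: (59 − 76)²/76 = 289/76 = 3.8026
4: (31 − 31)²/31 = 0/31 = 0.0000
5: (27 − 21)²/21 = 36/21 = 1.7143
Sum = 6.396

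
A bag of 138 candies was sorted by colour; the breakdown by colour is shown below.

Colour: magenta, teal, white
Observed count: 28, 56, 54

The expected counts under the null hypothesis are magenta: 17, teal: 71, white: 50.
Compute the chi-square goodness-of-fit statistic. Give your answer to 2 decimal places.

10.61

cat          O        E   (O−E)²/E
magenta     28       17      7.118
teal        56       71      3.169
white       54       50      0.320
Sum = 10.61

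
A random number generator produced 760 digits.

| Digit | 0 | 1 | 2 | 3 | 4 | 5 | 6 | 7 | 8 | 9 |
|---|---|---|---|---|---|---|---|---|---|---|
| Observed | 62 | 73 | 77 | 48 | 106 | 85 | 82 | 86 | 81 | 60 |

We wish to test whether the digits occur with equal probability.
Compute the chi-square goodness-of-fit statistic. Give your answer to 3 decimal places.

31.421

Expected count for each of the 10 categories: 760/10 = 76.
χ² = (62−76)²/76 + (73−76)²/76 + (77−76)²/76 + (48−76)²/76 + (106−76)²/76 + (85−76)²/76 + (82−76)²/76 + (86−76)²/76 + (81−76)²/76 + (60−76)²/76
   = 2.5789 + 0.1184 + 0.0132 + 10.3158 + 11.8421 + 1.0658 + 0.4737 + 1.3158 + 0.3289 + 3.3684
Sum = 31.421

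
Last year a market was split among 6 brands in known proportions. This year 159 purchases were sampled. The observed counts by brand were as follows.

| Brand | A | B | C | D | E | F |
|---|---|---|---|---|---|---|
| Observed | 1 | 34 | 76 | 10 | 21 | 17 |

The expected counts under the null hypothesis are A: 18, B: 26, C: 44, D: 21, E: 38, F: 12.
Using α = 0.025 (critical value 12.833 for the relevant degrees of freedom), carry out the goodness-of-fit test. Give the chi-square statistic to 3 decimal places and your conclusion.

χ² = (1−18)²/18 + (34−26)²/26 + (76−44)²/44 + (10−21)²/21 + (21−38)²/38 + (17−12)²/12
   = 16.0556 + 2.4615 + 23.2727 + 5.7619 + 7.6053 + 2.0833
Sum = 57.240
df = 5. Since 57.240 > 12.833, we reject H₀.

57.240; reject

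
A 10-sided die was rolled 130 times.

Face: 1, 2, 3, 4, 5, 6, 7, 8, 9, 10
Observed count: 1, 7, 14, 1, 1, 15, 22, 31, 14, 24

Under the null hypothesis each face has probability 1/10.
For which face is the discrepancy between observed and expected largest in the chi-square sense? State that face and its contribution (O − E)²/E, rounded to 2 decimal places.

Expected count for each of the 10 categories: 130/10 = 13.
χ² = (1−13)²/13 + (7−13)²/13 + (14−13)²/13 + (1−13)²/13 + (1−13)²/13 + (15−13)²/13 + (22−13)²/13 + (31−13)²/13 + (14−13)²/13 + (24−13)²/13
   = 11.077 + 2.769 + 0.077 + 11.077 + 11.077 + 0.308 + 6.231 + 24.923 + 0.077 + 9.308
The largest term is for 8: 24.92.

8, 24.92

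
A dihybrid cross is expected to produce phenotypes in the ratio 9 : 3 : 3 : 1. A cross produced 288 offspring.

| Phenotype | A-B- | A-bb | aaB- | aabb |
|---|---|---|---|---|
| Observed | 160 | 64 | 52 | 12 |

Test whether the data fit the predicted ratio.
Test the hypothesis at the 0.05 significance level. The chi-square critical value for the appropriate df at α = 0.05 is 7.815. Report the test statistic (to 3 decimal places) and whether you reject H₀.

Ratio total = 16. Expected counts: 288×9/16 = 162, 288×3/16 = 54, 288×3/16 = 54, 288×1/16 = 18.
A-B-: (160 − 162)²/162 = 4/162 = 0.0247
A-bb: (64 − 54)²/54 = 100/54 = 1.8519
aaB-: (52 − 54)²/54 = 4/54 = 0.0741
aabb: (12 − 18)²/18 = 36/18 = 2.0000
Sum = 3.951
df = 3. Since 3.951 < 7.815, we do not reject H₀.

3.951; do not reject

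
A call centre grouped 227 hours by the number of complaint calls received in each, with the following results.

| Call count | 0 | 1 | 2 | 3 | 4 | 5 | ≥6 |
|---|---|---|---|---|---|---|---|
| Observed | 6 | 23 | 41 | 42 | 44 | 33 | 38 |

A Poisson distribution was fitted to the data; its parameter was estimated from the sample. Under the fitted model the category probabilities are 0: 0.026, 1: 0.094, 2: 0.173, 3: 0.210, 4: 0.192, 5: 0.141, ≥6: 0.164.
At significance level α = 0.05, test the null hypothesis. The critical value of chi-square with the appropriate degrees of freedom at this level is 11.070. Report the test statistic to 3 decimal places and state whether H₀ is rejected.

0.932; do not reject

Expected counts E_i = n·p_i: 227×0.026 = 5.902, 227×0.094 = 21.338, 227×0.173 = 39.271, 227×0.210 = 47.67, 227×0.192 = 43.584, 227×0.141 = 32.007, 227×0.164 = 37.228.
χ² = (6−5.902)²/5.902 + (23−21.338)²/21.338 + (41−39.271)²/39.271 + (42−47.67)²/47.67 + (44−43.584)²/43.584 + (33−32.007)²/32.007 + (38−37.228)²/37.228
   = 0.0016 + 0.1295 + 0.0761 + 0.6744 + 0.0040 + 0.0308 + 0.0160
Sum = 0.932
df = 5. Since 0.932 < 11.070, we do not reject H₀.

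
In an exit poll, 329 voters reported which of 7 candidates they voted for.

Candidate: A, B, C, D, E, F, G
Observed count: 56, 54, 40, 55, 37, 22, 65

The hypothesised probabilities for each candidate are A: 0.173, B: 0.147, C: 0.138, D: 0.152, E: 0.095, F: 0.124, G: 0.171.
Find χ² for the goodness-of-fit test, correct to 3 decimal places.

Expected counts E_i = n·p_i: 329×0.173 = 56.917, 329×0.147 = 48.363, 329×0.138 = 45.402, 329×0.152 = 50.008, 329×0.095 = 31.255, 329×0.124 = 40.796, 329×0.171 = 56.259.
cat         O        E   (O−E)²/E
A          56   56.917     0.0148
B          54   48.363     0.6570
C          40   45.402     0.6427
D          55   50.008     0.4983
E          37   31.255     1.0560
F          22   40.796     8.6599
G          65   56.259     1.3581
Sum = 12.887

12.887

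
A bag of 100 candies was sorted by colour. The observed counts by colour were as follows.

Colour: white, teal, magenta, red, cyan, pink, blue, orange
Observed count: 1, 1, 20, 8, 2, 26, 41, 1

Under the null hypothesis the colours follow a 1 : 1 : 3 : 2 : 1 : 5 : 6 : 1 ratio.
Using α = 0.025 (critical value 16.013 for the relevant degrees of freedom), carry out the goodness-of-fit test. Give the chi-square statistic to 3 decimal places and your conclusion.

17.540; reject

Ratio total = 20. Expected counts: 100×1/20 = 5, 100×1/20 = 5, 100×3/20 = 15, 100×2/20 = 10, 100×1/20 = 5, 100×5/20 = 25, 100×6/20 = 30, 100×1/20 = 5.
χ² = (1−5)²/5 + (1−5)²/5 + (20−15)²/15 + (8−10)²/10 + (2−5)²/5 + (26−25)²/25 + (41−30)²/30 + (1−5)²/5
   = 3.2000 + 3.2000 + 1.6667 + 0.4000 + 1.8000 + 0.0400 + 4.0333 + 3.2000
Sum = 17.540
df = 7. Since 17.540 > 16.013, we reject H₀.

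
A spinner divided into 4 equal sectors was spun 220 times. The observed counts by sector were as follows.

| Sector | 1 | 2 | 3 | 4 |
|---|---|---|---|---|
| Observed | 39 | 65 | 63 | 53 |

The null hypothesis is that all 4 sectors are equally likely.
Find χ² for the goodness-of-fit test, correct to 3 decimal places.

7.709

Expected count for each of the 4 categories: 220/4 = 55.
1: (39 − 55)²/55 = 256/55 = 4.6545
2: (65 − 55)²/55 = 100/55 = 1.8182
3: (63 − 55)²/55 = 64/55 = 1.1636
4: (53 − 55)²/55 = 4/55 = 0.0727
Sum = 7.709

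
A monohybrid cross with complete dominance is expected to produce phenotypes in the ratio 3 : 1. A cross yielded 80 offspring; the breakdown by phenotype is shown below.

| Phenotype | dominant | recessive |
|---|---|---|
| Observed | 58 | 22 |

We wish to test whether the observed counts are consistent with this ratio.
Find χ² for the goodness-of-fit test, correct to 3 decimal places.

0.267

Ratio total = 4. Expected counts: 80×3/4 = 60, 80×1/4 = 20.
χ² = (58−60)²/60 + (22−20)²/20
   = 0.0667 + 0.2000
Sum = 0.267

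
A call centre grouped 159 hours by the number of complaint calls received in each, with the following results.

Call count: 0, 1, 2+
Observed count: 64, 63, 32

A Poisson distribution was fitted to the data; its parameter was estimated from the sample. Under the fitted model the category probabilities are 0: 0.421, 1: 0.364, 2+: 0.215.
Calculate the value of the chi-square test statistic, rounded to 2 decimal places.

0.72

Expected counts E_i = n·p_i: 159×0.421 = 66.939, 159×0.364 = 57.876, 159×0.215 = 34.185.
cat         O        E   (O−E)²/E
0          64   66.939      0.129
1          63   57.876      0.454
2+         32   34.185      0.140
Sum = 0.72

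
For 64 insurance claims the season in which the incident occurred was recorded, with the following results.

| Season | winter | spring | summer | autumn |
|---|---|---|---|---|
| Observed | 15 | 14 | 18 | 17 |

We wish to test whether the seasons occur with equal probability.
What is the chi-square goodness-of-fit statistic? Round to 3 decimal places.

0.625

Under H₀ each category has probability 1/4, so each expected count is 64/4 = 16.
cat         O        E   (O−E)²/E
winter     15       16     0.0625
spring     14       16     0.2500
summer     18       16     0.2500
autumn     17       16     0.0625
Sum = 0.625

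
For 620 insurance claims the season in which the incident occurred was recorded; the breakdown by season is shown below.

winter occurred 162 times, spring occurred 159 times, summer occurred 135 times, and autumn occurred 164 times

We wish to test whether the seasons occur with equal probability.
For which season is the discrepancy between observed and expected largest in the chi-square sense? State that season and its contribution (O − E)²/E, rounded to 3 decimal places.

Expected count for each of the 4 categories: 620/4 = 155.
winter: (162 − 155)²/155 = 49/155 = 0.3161
spring: (159 − 155)²/155 = 16/155 = 0.1032
summer: (135 − 155)²/155 = 400/155 = 2.5806
autumn: (164 − 155)²/155 = 81/155 = 0.5226
The largest term is for summer: 2.581.

summer, 2.581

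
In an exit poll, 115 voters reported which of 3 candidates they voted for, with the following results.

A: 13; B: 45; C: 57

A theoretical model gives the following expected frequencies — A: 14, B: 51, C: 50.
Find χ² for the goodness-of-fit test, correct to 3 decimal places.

1.757

cat         O        E   (O−E)²/E
A          13       14     0.0714
B          45       51     0.7059
C          57       50     0.9800
Sum = 1.757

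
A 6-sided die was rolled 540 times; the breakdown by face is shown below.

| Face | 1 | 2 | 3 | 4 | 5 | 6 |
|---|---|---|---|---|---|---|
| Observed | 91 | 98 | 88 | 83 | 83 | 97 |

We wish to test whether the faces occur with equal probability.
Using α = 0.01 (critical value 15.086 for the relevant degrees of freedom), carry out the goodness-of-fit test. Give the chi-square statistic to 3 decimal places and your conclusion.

2.400; do not reject

Expected count for each of the 6 categories: 540/6 = 90.
cat         O        E   (O−E)²/E
1          91       90     0.0111
2          98       90     0.7111
3          88       90     0.0444
4          83       90     0.5444
5          83       90     0.5444
6          97       90     0.5444
Sum = 2.400
df = 5. Since 2.400 < 15.086, we do not reject H₀.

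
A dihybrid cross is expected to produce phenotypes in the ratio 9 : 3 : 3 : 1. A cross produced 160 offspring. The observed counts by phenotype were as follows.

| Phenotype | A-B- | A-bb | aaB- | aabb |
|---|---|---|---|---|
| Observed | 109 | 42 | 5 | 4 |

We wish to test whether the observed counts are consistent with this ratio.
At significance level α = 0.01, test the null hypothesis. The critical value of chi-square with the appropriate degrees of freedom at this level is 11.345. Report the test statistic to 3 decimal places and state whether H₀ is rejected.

Ratio total = 16. Expected counts: 160×9/16 = 90, 160×3/16 = 30, 160×3/16 = 30, 160×1/16 = 10.
A-B-: (109 − 90)²/90 = 361/90 = 4.0111
A-bb: (42 − 30)²/30 = 144/30 = 4.8000
aaB-: (5 − 30)²/30 = 625/30 = 20.8333
aabb: (4 − 10)²/10 = 36/10 = 3.6000
Sum = 33.244
df = 3. Since 33.244 > 11.345, we reject H₀.

33.244; reject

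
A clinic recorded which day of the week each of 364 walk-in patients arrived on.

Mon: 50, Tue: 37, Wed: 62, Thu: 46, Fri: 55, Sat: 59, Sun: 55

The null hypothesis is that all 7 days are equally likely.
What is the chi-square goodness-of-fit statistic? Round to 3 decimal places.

Expected count for each of the 7 categories: 364/7 = 52.
Mon: (50 − 52)²/52 = 4/52 = 0.0769
Tue: (37 − 52)²/52 = 225/52 = 4.3269
Wed: (62 − 52)²/52 = 100/52 = 1.9231
Thu: (46 − 52)²/52 = 36/52 = 0.6923
Fri: (55 − 52)²/52 = 9/52 = 0.1731
Sat: (59 − 52)²/52 = 49/52 = 0.9423
Sun: (55 − 52)²/52 = 9/52 = 0.1731
Sum = 8.308

8.308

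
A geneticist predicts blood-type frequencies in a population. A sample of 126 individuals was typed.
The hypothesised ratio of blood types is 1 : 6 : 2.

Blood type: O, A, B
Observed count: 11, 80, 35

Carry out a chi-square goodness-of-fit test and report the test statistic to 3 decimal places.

Ratio total = 9. Expected counts: 126×1/9 = 14, 126×6/9 = 84, 126×2/9 = 28.
χ² = (11−14)²/14 + (80−84)²/84 + (35−28)²/28
   = 0.6429 + 0.1905 + 1.7500
Sum = 2.583

2.583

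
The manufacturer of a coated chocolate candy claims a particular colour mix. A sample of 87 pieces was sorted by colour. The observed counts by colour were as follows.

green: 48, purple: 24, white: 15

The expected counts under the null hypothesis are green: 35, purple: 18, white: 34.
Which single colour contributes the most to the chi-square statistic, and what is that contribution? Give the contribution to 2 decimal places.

χ² = (48−35)²/35 + (24−18)²/18 + (15−34)²/34
   = 4.829 + 2.000 + 10.618
The largest term is for white: 10.62.

white, 10.62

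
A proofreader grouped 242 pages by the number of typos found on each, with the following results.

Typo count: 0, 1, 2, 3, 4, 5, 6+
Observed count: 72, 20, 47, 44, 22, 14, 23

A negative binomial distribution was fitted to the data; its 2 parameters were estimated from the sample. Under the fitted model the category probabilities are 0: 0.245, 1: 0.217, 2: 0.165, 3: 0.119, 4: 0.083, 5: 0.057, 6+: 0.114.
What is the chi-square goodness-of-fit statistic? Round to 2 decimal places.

Expected counts E_i = n·p_i: 242×0.245 = 59.29, 242×0.217 = 52.514, 242×0.165 = 39.93, 242×0.119 = 28.798, 242×0.083 = 20.086, 242×0.057 = 13.794, 242×0.114 = 27.588.
χ² = (72−59.29)²/59.29 + (20−52.514)²/52.514 + (47−39.93)²/39.93 + (44−28.798)²/28.798 + (22−20.086)²/20.086 + (14−13.794)²/13.794 + (23−27.588)²/27.588
   = 2.725 + 20.131 + 1.252 + 8.025 + 0.182 + 0.003 + 0.763
Sum = 33.08

33.08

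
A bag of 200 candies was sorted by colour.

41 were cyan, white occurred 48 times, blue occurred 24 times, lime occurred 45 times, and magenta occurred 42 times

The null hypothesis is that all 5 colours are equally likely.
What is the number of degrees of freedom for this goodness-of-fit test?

There are k = 5 categories and no parameters were estimated from the data, so df = 5 − 1 = 4.

4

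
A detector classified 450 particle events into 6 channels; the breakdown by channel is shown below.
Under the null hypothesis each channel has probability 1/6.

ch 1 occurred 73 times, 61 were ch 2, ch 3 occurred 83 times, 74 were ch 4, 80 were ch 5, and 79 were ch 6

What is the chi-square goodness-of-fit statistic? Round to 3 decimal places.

Under H₀ each category has probability 1/6, so each expected count is 450/6 = 75.
cat         O        E   (O−E)²/E
ch 1       73       75     0.0533
ch 2       61       75     2.6133
ch 3       83       75     0.8533
ch 4       74       75     0.0133
ch 5       80       75     0.3333
ch 6       79       75     0.2133
Sum = 4.080

4.080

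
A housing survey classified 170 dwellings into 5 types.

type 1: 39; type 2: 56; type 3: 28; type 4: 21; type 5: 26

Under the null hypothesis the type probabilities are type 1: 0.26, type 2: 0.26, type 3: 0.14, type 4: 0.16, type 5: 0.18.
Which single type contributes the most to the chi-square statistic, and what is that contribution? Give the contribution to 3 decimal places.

type 2, 3.150

Expected counts E_i = n·p_i: 170×0.26 = 44.2, 170×0.26 = 44.2, 170×0.14 = 23.8, 170×0.16 = 27.2, 170×0.18 = 30.6.
cat         O        E   (O−E)²/E
type 1     39     44.2     0.6118
type 2     56     44.2     3.1502
type 3     28     23.8     0.7412
type 4     21     27.2     1.4132
type 5     26     30.6     0.6915
The largest term is for type 2: 3.150.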